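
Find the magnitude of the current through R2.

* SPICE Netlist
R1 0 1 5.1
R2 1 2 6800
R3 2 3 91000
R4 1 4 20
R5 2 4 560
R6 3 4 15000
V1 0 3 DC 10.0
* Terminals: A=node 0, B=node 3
Nodal analysis, taking node 3 as the 0 V reference.
Source V1 fixes V_0 = 10 V.
KCL at each unknown node (sum of currents leaving = 0; resistances in Ω):
  Node 1: (V_1 - 10)/5.1 + (V_1 - V_2)/6800 + (V_1 - V_4)/20 = 0
  Node 2: (V_2 - V_1)/6800 + (V_2 - 0)/91000 + (V_2 - V_4)/560 = 0
  Node 4: (V_4 - V_1)/20 + (V_4 - V_2)/560 + (V_4 - 0)/15000 = 0
Collecting terms (coefficients in siemens):
  0.2462·V_1 - 0.0001471·V_2 - 0.05·V_4 = 1.961
  0.001944·V_2 - 0.0001471·V_1 - 0.001786·V_4 = 0
  0.05185·V_4 - 0.05·V_1 - 0.001786·V_2 = 0
Solving these 3 simultaneous equations (Gaussian elimination) gives:
  V_1 = 9.996 V, V_2 = 9.925 V, V_4 = 9.981 V
I_R2 = (V_1 - V_2)/R2 = (9.996 - 9.925)/6800 = 0.00001038 A
|I_R2| = 0.00001038 A

Final answer: |I_R2| = 1.038e-05 A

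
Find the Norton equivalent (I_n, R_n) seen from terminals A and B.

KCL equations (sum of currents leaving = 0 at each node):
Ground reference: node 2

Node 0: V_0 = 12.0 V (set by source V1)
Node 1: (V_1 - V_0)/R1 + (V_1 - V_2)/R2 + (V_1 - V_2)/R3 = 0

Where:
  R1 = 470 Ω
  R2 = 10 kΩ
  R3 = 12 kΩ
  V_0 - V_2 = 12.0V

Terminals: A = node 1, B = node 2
Find the Thévenin equivalent first; then I_n = V_th/R_th and R_n = R_th.
Step 1 — V_th is the open-circuit voltage V_A - V_B (nothing connected across the terminals).
Nodal analysis, taking node 2 as the 0 V reference.
Source V1 fixes V_0 = 12 V.
KCL at each unknown node (sum of currents leaving = 0; resistances in Ω):
  Node 1: (V_1 - 12)/470 + (V_1 - 0)/10000 + (V_1 - 0)/12000 = 0
Collecting terms: 0.002311 × V_1 = 0.02553  =>  V_1 = 11.05 V
V_th = V_1 - V_2 = 11.05 - 0 = 11.05 V
Step 2 — R_th: zero the source — replace V1 by a short circuit (node 2 merges into node 0) — and find the resistance seen between A (node 1) and B (node 0).
Reduce the network between node 1 (A) and node 0 (B) by series/parallel combination:
  Rp1 = R1 ‖ R2 ‖ R3 (parallel, all between nodes 0 and 1) = 1/(1/470 + 1/10000 + 1/12000) = 432.7 Ω
R_th = 432.7 Ω
I_n = V_th/R_th = 11.05/432.7 = 0.02553 A, and R_n = R_th = 432.7 Ω

Final answer: I_n = 0.02553 A, R_n = 432.7 Ω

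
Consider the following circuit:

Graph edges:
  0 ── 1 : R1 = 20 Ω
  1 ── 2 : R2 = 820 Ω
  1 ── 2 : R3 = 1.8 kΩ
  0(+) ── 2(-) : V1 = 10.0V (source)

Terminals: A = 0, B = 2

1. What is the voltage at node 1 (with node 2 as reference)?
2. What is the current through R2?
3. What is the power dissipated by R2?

Nodal analysis, taking node 2 as the 0 V reference.
Source V1 fixes V_0 = 10 V.
KCL at each unknown node (sum of currents leaving = 0; resistances in Ω):
  Node 1: (V_1 - 10)/20 + (V_1 - 0)/820 + (V_1 - 0)/1800 = 0
Collecting terms: 0.05178 × V_1 = 0.5  =>  V_1 = 9.657 V
Part 1:
  Read off the nodal solution: V_1 = 9.657 V
Part 2:
  I_R2 = (V_1 - V_2)/R2 = (9.657 - 0)/820 = 0.01178 A
  Magnitude: I_R2 = 0.01178 A
Part 3:
  I_R2 = (V_1 - V_2)/R2 = (9.657 - 0)/820 = 0.01178 A
  P_R2 = I_R2² × R2 = (0.01178)² × 820 = 0.1137 W

Final answers:
1. V_1 = 9.657 V
2. I_R2 = 0.01178 A
3. P_R2 = 0.1137 W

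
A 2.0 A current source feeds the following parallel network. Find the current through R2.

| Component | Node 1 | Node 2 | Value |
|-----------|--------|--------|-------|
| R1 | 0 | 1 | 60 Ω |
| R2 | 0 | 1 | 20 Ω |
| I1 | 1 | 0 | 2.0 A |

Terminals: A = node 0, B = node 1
All resistors sit directly between nodes 0 and 1, so they are in parallel and share one voltage V; the full source current 2 A splits among them.
1/R_par = 1/60 + 1/20 = 0.06667 S  =>  R_par = 15 Ω
V = I × R_par = 2 × 15 = 30 V
I_R2 = V/R2 = 30/20 = 1.5 A

Final answer: 1.5 A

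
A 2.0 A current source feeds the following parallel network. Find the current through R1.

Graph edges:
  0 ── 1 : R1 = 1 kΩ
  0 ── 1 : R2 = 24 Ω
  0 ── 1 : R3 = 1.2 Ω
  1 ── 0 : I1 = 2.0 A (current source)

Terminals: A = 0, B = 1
All resistors sit directly between nodes 0 and 1, so they are in parallel and share one voltage V; the full source current 2 A splits among them.
1/R_par = 1/1000 + 1/24 + 1/1.2 = 0.876 S  =>  R_par = 1.142 Ω
V = I × R_par = 2 × 1.142 = 2.283 V
I_R1 = V/R1 = 2.283/1000 = 0.002283 A

Final answer: 0.002283 A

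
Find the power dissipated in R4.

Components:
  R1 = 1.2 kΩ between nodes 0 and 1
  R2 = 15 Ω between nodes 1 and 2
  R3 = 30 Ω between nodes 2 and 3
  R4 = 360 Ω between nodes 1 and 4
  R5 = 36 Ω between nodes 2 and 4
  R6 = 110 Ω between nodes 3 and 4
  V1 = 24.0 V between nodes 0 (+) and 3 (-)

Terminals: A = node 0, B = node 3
Nodal analysis, taking node 3 as the 0 V reference.
Source V1 fixes V_0 = 24 V.
KCL at each unknown node (sum of currents leaving = 0; resistances in Ω):
  Node 1: (V_1 - 24)/1200 + (V_1 - V_2)/15 + (V_1 - V_4)/360 = 0
  Node 2: (V_2 - V_1)/15 + (V_2 - 0)/30 + (V_2 - V_4)/36 = 0
  Node 4: (V_4 - V_1)/360 + (V_4 - V_2)/36 + (V_4 - 0)/110 = 0
Collecting terms (coefficients in siemens):
  0.07028·V_1 - 0.06667·V_2 - 0.002778·V_4 = 0.02
  0.1278·V_2 - 0.06667·V_1 - 0.02778·V_4 = 0
  0.03965·V_4 - 0.002778·V_1 - 0.02778·V_2 = 0
Solving these 3 simultaneous equations (Gaussian elimination) gives:
  V_1 = 0.7513 V, V_2 = 0.4759 V, V_4 = 0.3861 V
I_R4 = (V_1 - V_4)/R4 = (0.7513 - 0.3861)/360 = 0.001015 A
P_R4 = I_R4² × R4 = (0.001015)² × 360 = 0.0003705 W

Final answer: 0.0003705 W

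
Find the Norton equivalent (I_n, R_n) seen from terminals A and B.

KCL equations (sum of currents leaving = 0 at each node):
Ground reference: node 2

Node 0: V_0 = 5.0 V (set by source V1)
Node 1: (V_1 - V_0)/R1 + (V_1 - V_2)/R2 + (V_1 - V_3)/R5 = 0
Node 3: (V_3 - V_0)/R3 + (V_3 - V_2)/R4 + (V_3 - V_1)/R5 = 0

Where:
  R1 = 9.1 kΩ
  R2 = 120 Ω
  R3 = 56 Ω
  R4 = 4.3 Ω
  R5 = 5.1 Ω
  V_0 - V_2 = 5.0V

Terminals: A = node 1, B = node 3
Find the Thévenin equivalent first; then I_n = V_th/R_th and R_n = R_th.
Step 1 — V_th is the open-circuit voltage V_A - V_B (nothing connected across the terminals).
Nodal analysis, taking node 2 as the 0 V reference.
Source V1 fixes V_0 = 5 V.
KCL at each unknown node (sum of currents leaving = 0; resistances in Ω):
  Node 1: (V_1 - 5)/9100 + (V_1 - 0)/120 + (V_1 - V_3)/5.1 = 0
  Node 3: (V_3 - 5)/56 + (V_3 - 0)/4.3 + (V_3 - V_1)/5.1 = 0
Collecting terms (coefficients in siemens):
  0.2045·V_1 - 0.1961·V_3 = 0.0005495
  0.4465·V_3 - 0.1961·V_1 = 0.08929
Determinant D = (0.2045)(0.4465) - (-0.1961)(-0.1961) = 0.05287
V_1 = [(0.0005495)(0.4465) - (-0.1961)(0.08929)]/D = 0.3358 V
V_3 = [(0.2045)(0.08929) - (0.0005495)(-0.1961)]/D = 0.3474 V
V_th = V_1 - V_3 = 0.3358 - 0.3474 = -0.01166 V
Step 2 — R_th: zero the source — replace V1 by a short circuit (node 2 merges into node 0) — and find the resistance seen between A (node 1) and B (node 3).
Reduce the network between node 1 (A) and node 3 (B) by series/parallel combination:
  Rp1 = R1 ‖ R2 (parallel, both between nodes 0 and 1) = 1/(1/9100 + 1/120) = 118.4 Ω
  Rp2 = R3 ‖ R4 (parallel, both between nodes 0 and 3) = 1/(1/56 + 1/4.3) = 3.993 Ω
  Rs1 = Rp1 + Rp2 (series, joined only at node 0) = 118.4 + 3.993 = 122.4 Ω
  Rp3 = R5 ‖ Rs1 (parallel, both between nodes 1 and 3) = 1/(1/5.1 + 1/122.4) = 4.896 Ω
R_th = 4.896 Ω
I_n = V_th/R_th = -0.01166/4.896 = -0.002381 A, and R_n = R_th = 4.896 Ω

Final answer: I_n = -0.002381 A, R_n = 4.896 Ω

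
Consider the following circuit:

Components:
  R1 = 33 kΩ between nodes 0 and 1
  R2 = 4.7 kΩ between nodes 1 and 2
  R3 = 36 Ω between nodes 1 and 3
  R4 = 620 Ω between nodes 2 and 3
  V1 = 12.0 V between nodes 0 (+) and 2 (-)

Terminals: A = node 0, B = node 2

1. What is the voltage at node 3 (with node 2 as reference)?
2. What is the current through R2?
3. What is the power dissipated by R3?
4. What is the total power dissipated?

Nodal analysis, taking node 2 as the 0 V reference.
Source V1 fixes V_0 = 12 V.
KCL at each unknown node (sum of currents leaving = 0; resistances in Ω):
  Node 1: (V_1 - 12)/33000 + (V_1 - 0)/4700 + (V_1 - V_3)/36 = 0
  Node 3: (V_3 - V_1)/36 + (V_3 - 0)/620 = 0
Collecting terms (coefficients in siemens):
  0.02802·V_1 - 0.02778·V_3 = 0.0003636
  0.02939·V_3 - 0.02778·V_1 = 0
Determinant D = (0.02802)(0.02939) - (-0.02778)(-0.02778) = 0.00005195
V_1 = [(0.0003636)(0.02939) - (-0.02778)(0)]/D = 0.2057 V
V_3 = [(0.02802)(0) - (0.0003636)(-0.02778)]/D = 0.1944 V
Part 1:
  Read off the nodal solution: V_3 = 0.1944 V
Part 2:
  I_R2 = (V_1 - V_2)/R2 = (0.2057 - 0)/4700 = 0.00004377 A
  Magnitude: I_R2 = 0.00004377 A
Part 3:
  I_R3 = (V_1 - V_3)/R3 = (0.2057 - 0.1944)/36 = 0.0003136 A
  P_R3 = I_R3² × R3 = (0.0003136)² × 36 = 0.000003541 W
Part 4:
  Power in each resistor, P = (ΔV)²/R:
    P_R1 = (12 - 0.2057)²/33000 = 0.004215 W
    P_R2 = (0.2057 - 0)²/4700 = 0.000009006 W
    P_R3 = (0.2057 - 0.1944)²/36 = 0.000003541 W
    P_R4 = (0 - 0.1944)²/620 = 0.00006098 W
  P_total = P_R1 + P_R2 + P_R3 + P_R4 = 0.004289 W

Final answers:
1. V_3 = 0.1944 V
2. I_R2 = 4.377e-05 A
3. P_R3 = 3.541e-06 W
4. P_total = 0.004289 W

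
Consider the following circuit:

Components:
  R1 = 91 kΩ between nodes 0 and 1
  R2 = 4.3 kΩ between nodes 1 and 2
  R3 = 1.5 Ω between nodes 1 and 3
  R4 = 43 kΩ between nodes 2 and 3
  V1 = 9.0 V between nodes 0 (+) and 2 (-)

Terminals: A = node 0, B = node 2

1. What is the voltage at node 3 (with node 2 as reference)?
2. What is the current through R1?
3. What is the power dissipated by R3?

Nodal analysis, taking node 2 as the 0 V reference.
Source V1 fixes V_0 = 9 V.
KCL at each unknown node (sum of currents leaving = 0; resistances in Ω):
  Node 1: (V_1 - 9)/91000 + (V_1 - 0)/4300 + (V_1 - V_3)/1.5 = 0
  Node 3: (V_3 - V_1)/1.5 + (V_3 - 0)/43000 = 0
Collecting terms (coefficients in siemens):
  0.6669·V_1 - 0.6667·V_3 = 0.0000989
  0.6667·V_3 - 0.6667·V_1 = 0
Determinant D = (0.6669)(0.6667) - (-0.6667)(-0.6667) = 0.0001779
V_1 = [(0.0000989)(0.6667) - (-0.6667)(0)]/D = 0.3707 V
V_3 = [(0.6669)(0) - (0.0000989)(-0.6667)]/D = 0.3707 V
Part 1:
  Read off the nodal solution: V_3 = 0.3707 V
Part 2:
  I_R1 = (V_0 - V_1)/R1 = (9 - 0.3707)/91000 = 0.00009483 A
  Magnitude: I_R1 = 0.00009483 A
Part 3:
  I_R3 = (V_1 - V_3)/R3 = (0.3707 - 0.3707)/1.5 = 0.00000862 A
  P_R3 = I_R3² × R3 = (0.00000862)² × 1.5 = 0.0000000001115 W

Final answers:
1. V_3 = 0.3707 V
2. I_R1 = 9.483e-05 A
3. P_R3 = 1.115e-10 W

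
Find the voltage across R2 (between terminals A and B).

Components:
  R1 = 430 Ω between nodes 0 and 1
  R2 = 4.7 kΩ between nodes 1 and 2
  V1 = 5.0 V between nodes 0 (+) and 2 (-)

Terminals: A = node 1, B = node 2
R1 and R2 are in series across V1 (node 0 → node 1 → node 2), and the output A–B is taken across R2, so this is a voltage divider.
Series current: I = V1/(R1 + R2) = 5/(430 + 4700) = 5/5130 = 0.0009747 A
V_R2 = I × R2 = V1 × R2/(R1 + R2) = 5 × 4700/5130 = 4.581 V

Final answer: 4.581 V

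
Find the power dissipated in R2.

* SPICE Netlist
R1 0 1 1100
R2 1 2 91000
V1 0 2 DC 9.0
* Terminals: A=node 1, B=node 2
Nodal analysis, taking node 2 as the 0 V reference.
Source V1 fixes V_0 = 9 V.
KCL at each unknown node (sum of currents leaving = 0; resistances in Ω):
  Node 1: (V_1 - 9)/1100 + (V_1 - 0)/91000 = 0
Collecting terms: 0.0009201 × V_1 = 0.008182  =>  V_1 = 8.893 V
I_R2 = (V_1 - V_2)/R2 = (8.893 - 0)/91000 = 0.00009772 A
P_R2 = I_R2² × R2 = (0.00009772)² × 91000 = 0.000869 W

Final answer: 0.000869 W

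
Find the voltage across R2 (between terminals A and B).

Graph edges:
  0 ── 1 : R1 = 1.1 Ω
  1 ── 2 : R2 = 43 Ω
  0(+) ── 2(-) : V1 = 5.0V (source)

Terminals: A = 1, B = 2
R1 and R2 are in series across V1 (node 0 → node 1 → node 2), and the output A–B is taken across R2, so this is a voltage divider.
Series current: I = V1/(R1 + R2) = 5/(1.1 + 43) = 5/44.1 = 0.1134 A
V_R2 = I × R2 = V1 × R2/(R1 + R2) = 5 × 43/44.1 = 4.875 V

Final answer: 4.875 V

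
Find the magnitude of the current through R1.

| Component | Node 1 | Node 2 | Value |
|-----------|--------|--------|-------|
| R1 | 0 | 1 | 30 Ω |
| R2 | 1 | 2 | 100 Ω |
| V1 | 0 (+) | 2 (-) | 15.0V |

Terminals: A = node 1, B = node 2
Nodal analysis, taking node 2 as the 0 V reference.
Source V1 fixes V_0 = 15 V.
KCL at each unknown node (sum of currents leaving = 0; resistances in Ω):
  Node 1: (V_1 - 15)/30 + (V_1 - 0)/100 = 0
Collecting terms: 0.04333 × V_1 = 0.5  =>  V_1 = 11.54 V
I_R1 = (V_0 - V_1)/R1 = (15 - 11.54)/30 = 0.1154 A
|I_R1| = 0.1154 A

Final answer: |I_R1| = 0.1154 A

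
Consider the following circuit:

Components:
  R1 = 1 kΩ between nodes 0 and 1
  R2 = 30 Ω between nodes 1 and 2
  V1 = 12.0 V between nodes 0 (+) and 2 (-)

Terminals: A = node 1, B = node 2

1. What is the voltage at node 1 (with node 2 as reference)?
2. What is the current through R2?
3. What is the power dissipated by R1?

Nodal analysis, taking node 2 as the 0 V reference.
Source V1 fixes V_0 = 12 V.
KCL at each unknown node (sum of currents leaving = 0; resistances in Ω):
  Node 1: (V_1 - 12)/1000 + (V_1 - 0)/30 = 0
Collecting terms: 0.03433 × V_1 = 0.012  =>  V_1 = 0.3495 V
Part 1:
  Read off the nodal solution: V_1 = 0.3495 V
Part 2:
  I_R2 = (V_1 - V_2)/R2 = (0.3495 - 0)/30 = 0.01165 A
  Magnitude: I_R2 = 0.01165 A
Part 3:
  I_R1 = (V_0 - V_1)/R1 = (12 - 0.3495)/1000 = 0.01165 A
  P_R1 = I_R1² × R1 = (0.01165)² × 1000 = 0.1357 W

Final answers:
1. V_1 = 0.3495 V
2. I_R2 = 0.01165 A
3. P_R1 = 0.1357 W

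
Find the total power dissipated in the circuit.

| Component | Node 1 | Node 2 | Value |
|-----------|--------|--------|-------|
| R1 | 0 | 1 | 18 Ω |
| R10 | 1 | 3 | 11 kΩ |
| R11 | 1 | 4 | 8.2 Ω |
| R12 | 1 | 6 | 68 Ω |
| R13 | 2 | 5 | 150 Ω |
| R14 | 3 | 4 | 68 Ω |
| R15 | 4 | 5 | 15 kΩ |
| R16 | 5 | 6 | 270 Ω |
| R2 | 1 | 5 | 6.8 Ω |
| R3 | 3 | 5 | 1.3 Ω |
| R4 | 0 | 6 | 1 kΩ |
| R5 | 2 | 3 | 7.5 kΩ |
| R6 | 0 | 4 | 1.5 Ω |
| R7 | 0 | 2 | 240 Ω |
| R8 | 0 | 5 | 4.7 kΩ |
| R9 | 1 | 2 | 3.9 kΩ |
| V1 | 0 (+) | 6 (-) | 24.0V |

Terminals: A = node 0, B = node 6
Nodal analysis, taking node 6 as the 0 V reference.
Source V1 fixes V_0 = 24 V.
KCL at each unknown node (sum of currents leaving = 0; resistances in Ω):
  Node 1: (V_1 - 24)/18 + (V_1 - V_5)/6.8 + (V_1 - V_2)/3900 + (V_1 - V_3)/11000 + (V_1 - V_4)/8.2 + (V_1 - 0)/68 = 0
  Node 2: (V_2 - V_3)/7500 + (V_2 - 24)/240 + (V_2 - V_1)/3900 + (V_2 - V_5)/150 = 0
  Node 3: (V_3 - V_5)/1.3 + (V_3 - V_2)/7500 + (V_3 - V_1)/11000 + (V_3 - V_4)/68 = 0
  Node 4: (V_4 - 24)/1.5 + (V_4 - V_1)/8.2 + (V_4 - V_3)/68 + (V_4 - V_5)/15000 = 0
  Node 5: (V_5 - V_1)/6.8 + (V_5 - V_3)/1.3 + (V_5 - 24)/4700 + (V_5 - V_2)/150 + (V_5 - V_4)/15000 + (V_5 - 0)/270 = 0
Collecting terms (coefficients in siemens):
  0.3396·V_1 - 0.0002564·V_2 - 0.00009091·V_3 - 0.122·V_4 - 0.1471·V_5 = 1.333
  0.01122·V_2 - 0.0002564·V_1 - 0.0001333·V_3 - 0.006667·V_5 = 0.1
  0.7842·V_3 - 0.00009091·V_1 - 0.0001333·V_2 - 0.01471·V_4 - 0.7692·V_5 = 0
  0.8034·V_4 - 0.122·V_1 - 0.01471·V_3 - 0.00006667·V_5 = 16
  0.9269·V_5 - 0.1471·V_1 - 0.006667·V_2 - 0.7692·V_3 - 0.00006667·V_4 = 0.005106
Solving these 5 simultaneous equations (Gaussian elimination) gives:
  V_1 = 21.7 V, V_2 = 22.39 V, V_3 = 21.47 V, V_4 = 23.6 V
  V_5 = 21.43 V
Power in each resistor, P = (ΔV)²/R:
  P_R1 = (24 - 21.7)²/18 = 0.2933 W
  P_R2 = (21.7 - 21.43)²/6.8 = 0.01124 W
  P_R3 = (21.47 - 21.43)²/1.3 = 0.001297 W
  P_R4 = (24 - 0)²/1000 = 0.576 W
  P_R5 = (22.39 - 21.47)²/7500 = 0.0001132 W
  P_R6 = (24 - 23.6)²/1.5 = 0.1042 W
  P_R7 = (24 - 22.39)²/240 = 0.01082 W
  P_R8 = (24 - 21.43)²/4700 = 0.00141 W
  P_R9 = (21.7 - 22.39)²/3900 = 0.0001207 W
  P_R10 = (21.7 - 21.47)²/11000 = 0.000005039 W
  P_R11 = (21.7 - 23.6)²/8.2 = 0.4414 W
  P_R12 = (21.7 - 0)²/68 = 6.926 W
  P_R13 = (22.39 - 21.43)²/150 = 0.006176 W
  P_R14 = (21.47 - 23.6)²/68 = 0.06721 W
  P_R15 = (23.6 - 21.43)²/15000 = 0.0003165 W
  P_R16 = (21.43 - 0)²/270 = 1.7 W
P_total = P_R1 + P_R2 + P_R3 + P_R4 + P_R5 + P_R6 + P_R7 + P_R8 + P_R9 + P_R10 + P_R11 + P_R12 + P_R13 + P_R14 + P_R15 + P_R16 = 10.14 W

Final answer: 10.14 W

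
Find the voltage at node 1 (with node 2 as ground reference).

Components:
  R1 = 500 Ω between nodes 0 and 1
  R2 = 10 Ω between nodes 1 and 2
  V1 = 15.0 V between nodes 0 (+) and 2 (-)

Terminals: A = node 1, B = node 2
Nodal analysis, taking node 2 as the 0 V reference.
Source V1 fixes V_0 = 15 V.
KCL at each unknown node (sum of currents leaving = 0; resistances in Ω):
  Node 1: (V_1 - 15)/500 + (V_1 - 0)/10 = 0
Collecting terms: 0.102 × V_1 = 0.03  =>  V_1 = 0.2941 V
The requested potential is V_1 = 0.2941 V.

Final answer: V_1 = 0.2941 V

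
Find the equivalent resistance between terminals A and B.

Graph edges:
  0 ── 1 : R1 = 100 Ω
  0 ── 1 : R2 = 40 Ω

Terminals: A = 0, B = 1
Reduce the network between node 0 (A) and node 1 (B) by series/parallel combination:
  Rp1 = R1 ‖ R2 (parallel, both between nodes 0 and 1) = 1/(1/100 + 1/40) = 28.57 Ω
R_eq = 28.57 Ω

Final answer: 28.57 Ω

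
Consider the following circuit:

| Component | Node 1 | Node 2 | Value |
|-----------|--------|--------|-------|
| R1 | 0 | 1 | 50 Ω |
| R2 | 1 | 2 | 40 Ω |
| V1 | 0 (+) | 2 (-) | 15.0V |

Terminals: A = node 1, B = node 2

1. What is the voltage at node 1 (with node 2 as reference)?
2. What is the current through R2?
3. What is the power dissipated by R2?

Nodal analysis, taking node 2 as the 0 V reference.
Source V1 fixes V_0 = 15 V.
KCL at each unknown node (sum of currents leaving = 0; resistances in Ω):
  Node 1: (V_1 - 15)/50 + (V_1 - 0)/40 = 0
Collecting terms: 0.045 × V_1 = 0.3  =>  V_1 = 6.667 V
Part 1:
  Read off the nodal solution: V_1 = 6.667 V
Part 2:
  I_R2 = (V_1 - V_2)/R2 = (6.667 - 0)/40 = 0.1667 A
  Magnitude: I_R2 = 0.1667 A
Part 3:
  I_R2 = (V_1 - V_2)/R2 = (6.667 - 0)/40 = 0.1667 A
  P_R2 = I_R2² × R2 = (0.1667)² × 40 = 1.111 W

Final answers:
1. V_1 = 6.667 V
2. I_R2 = 0.1667 A
3. P_R2 = 1.111 W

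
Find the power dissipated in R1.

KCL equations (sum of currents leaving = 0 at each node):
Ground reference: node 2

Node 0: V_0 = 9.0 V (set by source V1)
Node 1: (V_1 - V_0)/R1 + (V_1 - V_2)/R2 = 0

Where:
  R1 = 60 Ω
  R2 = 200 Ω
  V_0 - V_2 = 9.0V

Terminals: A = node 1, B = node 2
Nodal analysis, taking node 2 as the 0 V reference.
Source V1 fixes V_0 = 9 V.
KCL at each unknown node (sum of currents leaving = 0; resistances in Ω):
  Node 1: (V_1 - 9)/60 + (V_1 - 0)/200 = 0
Collecting terms: 0.02167 × V_1 = 0.15  =>  V_1 = 6.923 V
I_R1 = (V_0 - V_1)/R1 = (9 - 6.923)/60 = 0.03462 A
P_R1 = I_R1² × R1 = (0.03462)² × 60 = 0.07189 W

Final answer: 0.07189 W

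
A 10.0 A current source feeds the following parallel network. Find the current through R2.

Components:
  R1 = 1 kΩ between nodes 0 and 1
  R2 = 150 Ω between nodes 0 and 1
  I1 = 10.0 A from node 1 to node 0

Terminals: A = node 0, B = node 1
All resistors sit directly between nodes 0 and 1, so they are in parallel and share one voltage V; the full source current 10 A splits among them.
1/R_par = 1/1000 + 1/150 = 0.007667 S  =>  R_par = 130.4 Ω
V = I × R_par = 10 × 130.4 = 1304 V
I_R2 = V/R2 = 1304/150 = 8.696 A

Final answer: 8.696 A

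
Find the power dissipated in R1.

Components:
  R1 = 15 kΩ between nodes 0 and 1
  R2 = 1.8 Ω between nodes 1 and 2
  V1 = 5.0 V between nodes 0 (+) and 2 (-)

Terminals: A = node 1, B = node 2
Nodal analysis, taking node 2 as the 0 V reference.
Source V1 fixes V_0 = 5 V.
KCL at each unknown node (sum of currents leaving = 0; resistances in Ω):
  Node 1: (V_1 - 5)/15000 + (V_1 - 0)/1.8 = 0
Collecting terms: 0.5556 × V_1 = 0.0003333  =>  V_1 = 0.0005999 V
I_R1 = (V_0 - V_1)/R1 = (5 - 0.0005999)/15000 = 0.0003333 A
P_R1 = I_R1² × R1 = (0.0003333)² × 15000 = 0.001666 W

Final answer: 0.001666 W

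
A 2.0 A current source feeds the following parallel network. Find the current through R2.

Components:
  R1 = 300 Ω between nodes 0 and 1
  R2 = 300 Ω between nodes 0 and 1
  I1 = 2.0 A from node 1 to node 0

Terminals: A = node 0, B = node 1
All resistors sit directly between nodes 0 and 1, so they are in parallel and share one voltage V; the full source current 2 A splits among them.
1/R_par = 1/300 + 1/300 = 0.006667 S  =>  R_par = 150 Ω
V = I × R_par = 2 × 150 = 300 V
I_R2 = V/R2 = 300/300 = 1 A

Final answer: 1 A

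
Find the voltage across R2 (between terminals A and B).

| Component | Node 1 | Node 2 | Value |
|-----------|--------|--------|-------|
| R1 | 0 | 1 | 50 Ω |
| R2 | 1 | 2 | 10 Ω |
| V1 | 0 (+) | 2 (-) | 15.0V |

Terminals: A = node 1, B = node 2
R1 and R2 are in series across V1 (node 0 → node 1 → node 2), and the output A–B is taken across R2, so this is a voltage divider.
Series current: I = V1/(R1 + R2) = 15/(50 + 10) = 15/60 = 0.25 A
V_R2 = I × R2 = V1 × R2/(R1 + R2) = 15 × 10/60 = 2.5 V

Final answer: 2.5 V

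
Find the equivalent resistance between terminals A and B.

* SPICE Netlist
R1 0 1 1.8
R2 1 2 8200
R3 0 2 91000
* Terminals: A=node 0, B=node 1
Reduce the network between node 0 (A) and node 1 (B) by series/parallel combination:
  Rs1 = R3 + R2 (series, joined only at node 2) = 91000 + 8200 = 99200 Ω
  Rp1 = R1 ‖ Rs1 (parallel, both between nodes 0 and 1) = 1/(1/1.8 + 1/99200) = 1.8 Ω
R_eq = 1.8 Ω

Final answer: 1.8 Ω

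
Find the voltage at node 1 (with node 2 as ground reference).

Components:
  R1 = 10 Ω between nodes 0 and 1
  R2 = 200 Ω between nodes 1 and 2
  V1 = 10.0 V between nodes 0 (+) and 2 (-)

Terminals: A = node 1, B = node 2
Nodal analysis, taking node 2 as the 0 V reference.
Source V1 fixes V_0 = 10 V.
KCL at each unknown node (sum of currents leaving = 0; resistances in Ω):
  Node 1: (V_1 - 10)/10 + (V_1 - 0)/200 = 0
Collecting terms: 0.105 × V_1 = 1  =>  V_1 = 9.524 V
The requested potential is V_1 = 9.524 V.

Final answer: V_1 = 9.524 V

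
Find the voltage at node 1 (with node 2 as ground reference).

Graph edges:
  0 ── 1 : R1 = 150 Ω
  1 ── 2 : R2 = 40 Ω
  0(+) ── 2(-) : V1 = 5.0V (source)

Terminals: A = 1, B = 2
Nodal analysis, taking node 2 as the 0 V reference.
Source V1 fixes V_0 = 5 V.
KCL at each unknown node (sum of currents leaving = 0; resistances in Ω):
  Node 1: (V_1 - 5)/150 + (V_1 - 0)/40 = 0
Collecting terms: 0.03167 × V_1 = 0.03333  =>  V_1 = 1.053 V
The requested potential is V_1 = 1.053 V.

Final answer: V_1 = 1.053 V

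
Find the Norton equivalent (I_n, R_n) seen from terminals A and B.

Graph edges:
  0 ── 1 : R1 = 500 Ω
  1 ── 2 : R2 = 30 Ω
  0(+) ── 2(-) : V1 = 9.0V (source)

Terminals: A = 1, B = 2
Find the Thévenin equivalent first; then I_n = V_th/R_th and R_n = R_th.
Step 1 — V_th is the open-circuit voltage V_A - V_B (nothing connected across the terminals).
Nodal analysis, taking node 2 as the 0 V reference.
Source V1 fixes V_0 = 9 V.
KCL at each unknown node (sum of currents leaving = 0; resistances in Ω):
  Node 1: (V_1 - 9)/500 + (V_1 - 0)/30 = 0
Collecting terms: 0.03533 × V_1 = 0.018  =>  V_1 = 0.5094 V
V_th = V_1 - V_2 = 0.5094 - 0 = 0.5094 V
Step 2 — R_th: zero the source — replace V1 by a short circuit (node 2 merges into node 0) — and find the resistance seen between A (node 1) and B (node 0).
Reduce the network between node 1 (A) and node 0 (B) by series/parallel combination:
  Rp1 = R1 ‖ R2 (parallel, both between nodes 0 and 1) = 1/(1/500 + 1/30) = 28.3 Ω
R_th = 28.3 Ω
I_n = V_th/R_th = 0.5094/28.3 = 0.018 A, and R_n = R_th = 28.3 Ω

Final answer: I_n = 0.018 A, R_n = 28.3 Ω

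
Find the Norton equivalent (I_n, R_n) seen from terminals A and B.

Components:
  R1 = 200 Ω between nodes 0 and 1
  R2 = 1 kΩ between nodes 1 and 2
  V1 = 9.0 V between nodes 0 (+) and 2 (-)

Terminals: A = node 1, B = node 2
Find the Thévenin equivalent first; then I_n = V_th/R_th and R_n = R_th.
Step 1 — V_th is the open-circuit voltage V_A - V_B (nothing connected across the terminals).
Nodal analysis, taking node 2 as the 0 V reference.
Source V1 fixes V_0 = 9 V.
KCL at each unknown node (sum of currents leaving = 0; resistances in Ω):
  Node 1: (V_1 - 9)/200 + (V_1 - 0)/1000 = 0
Collecting terms: 0.006 × V_1 = 0.045  =>  V_1 = 7.5 V
V_th = V_1 - V_2 = 7.5 - 0 = 7.5 V
Step 2 — R_th: zero the source — replace V1 by a short circuit (node 2 merges into node 0) — and find the resistance seen between A (node 1) and B (node 0).
Reduce the network between node 1 (A) and node 0 (B) by series/parallel combination:
  Rp1 = R1 ‖ R2 (parallel, both between nodes 0 and 1) = 1/(1/200 + 1/1000) = 166.7 Ω
R_th = 166.7 Ω
I_n = V_th/R_th = 7.5/166.7 = 0.045 A, and R_n = R_th = 166.7 Ω

Final answer: I_n = 0.045 A, R_n = 166.7 Ω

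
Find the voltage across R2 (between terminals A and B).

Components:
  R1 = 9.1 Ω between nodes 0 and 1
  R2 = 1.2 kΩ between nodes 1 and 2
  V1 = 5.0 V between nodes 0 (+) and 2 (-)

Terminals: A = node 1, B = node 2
R1 and R2 are in series across V1 (node 0 → node 1 → node 2), and the output A–B is taken across R2, so this is a voltage divider.
Series current: I = V1/(R1 + R2) = 5/(9.1 + 1200) = 5/1209 = 0.004135 A
V_R2 = I × R2 = V1 × R2/(R1 + R2) = 5 × 1200/1209 = 4.962 V

Final answer: 4.962 V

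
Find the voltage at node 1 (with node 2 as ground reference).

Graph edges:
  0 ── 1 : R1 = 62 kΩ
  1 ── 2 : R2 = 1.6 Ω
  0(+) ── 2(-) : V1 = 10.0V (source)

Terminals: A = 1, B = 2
Nodal analysis, taking node 2 as the 0 V reference.
Source V1 fixes V_0 = 10 V.
KCL at each unknown node (sum of currents leaving = 0; resistances in Ω):
  Node 1: (V_1 - 10)/62000 + (V_1 - 0)/1.6 = 0
Collecting terms: 0.625 × V_1 = 0.0001613  =>  V_1 = 0.0002581 V
The requested potential is V_1 = 0.0002581 V.

Final answer: V_1 = 0.0002581 V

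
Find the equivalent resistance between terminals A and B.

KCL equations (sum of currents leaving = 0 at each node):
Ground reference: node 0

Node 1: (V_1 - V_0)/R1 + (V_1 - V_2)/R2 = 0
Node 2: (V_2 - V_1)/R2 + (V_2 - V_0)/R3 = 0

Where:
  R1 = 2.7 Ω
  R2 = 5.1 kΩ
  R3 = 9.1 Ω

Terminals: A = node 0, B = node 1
Reduce the network between node 0 (A) and node 1 (B) by series/parallel combination:
  Rs1 = R3 + R2 (series, joined only at node 2) = 9.1 + 5100 = 5109 Ω
  Rp1 = R1 ‖ Rs1 (parallel, both between nodes 0 and 1) = 1/(1/2.7 + 1/5109) = 2.699 Ω
R_eq = 2.699 Ω

Final answer: 2.699 Ω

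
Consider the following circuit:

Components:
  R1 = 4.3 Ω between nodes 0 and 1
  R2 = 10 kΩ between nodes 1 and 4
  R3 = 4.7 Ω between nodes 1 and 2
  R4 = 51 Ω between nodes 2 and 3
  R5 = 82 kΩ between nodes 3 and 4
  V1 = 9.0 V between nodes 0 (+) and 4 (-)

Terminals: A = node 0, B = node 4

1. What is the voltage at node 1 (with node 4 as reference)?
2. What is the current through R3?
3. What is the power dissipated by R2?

Nodal analysis, taking node 4 as the 0 V reference.
Source V1 fixes V_0 = 9 V.
KCL at each unknown node (sum of currents leaving = 0; resistances in Ω):
  Node 1: (V_1 - 9)/4.3 + (V_1 - 0)/10000 + (V_1 - V_2)/4.7 = 0
  Node 2: (V_2 - V_1)/4.7 + (V_2 - V_3)/51 = 0
  Node 3: (V_3 - V_2)/51 + (V_3 - 0)/82000 = 0
Collecting terms (coefficients in siemens):
  0.4454·V_1 - 0.2128·V_2 = 2.093
  0.2324·V_2 - 0.2128·V_1 - 0.01961·V_3 = 0
  0.01962·V_3 - 0.01961·V_2 = 0
Solving these 3 simultaneous equations (Gaussian elimination) gives:
  V_1 = 8.996 V, V_2 = 8.995 V, V_3 = 8.99 V
Part 1:
  Read off the nodal solution: V_1 = 8.996 V
Part 2:
  I_R3 = (V_1 - V_2)/R3 = (8.996 - 8.995)/4.7 = 0.0001096 A
  Magnitude: I_R3 = 0.0001096 A
Part 3:
  I_R2 = (V_1 - V_4)/R2 = (8.996 - 0)/10000 = 0.0008996 A
  P_R2 = I_R2² × R2 = (0.0008996)² × 10000 = 0.008092 W

Final answers:
1. V_1 = 8.996 V
2. I_R3 = 0.0001096 A
3. P_R2 = 0.008092 W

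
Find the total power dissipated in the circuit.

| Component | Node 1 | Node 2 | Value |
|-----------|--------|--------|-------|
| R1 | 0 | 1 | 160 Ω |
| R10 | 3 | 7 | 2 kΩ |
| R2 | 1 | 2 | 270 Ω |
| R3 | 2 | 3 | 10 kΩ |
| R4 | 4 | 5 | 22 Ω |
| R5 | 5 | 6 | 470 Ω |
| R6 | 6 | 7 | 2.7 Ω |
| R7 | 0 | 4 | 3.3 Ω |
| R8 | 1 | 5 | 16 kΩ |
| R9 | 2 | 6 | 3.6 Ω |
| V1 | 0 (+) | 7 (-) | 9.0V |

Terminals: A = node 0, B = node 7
Nodal analysis, taking node 7 as the 0 V reference.
Source V1 fixes V_0 = 9 V.
KCL at each unknown node (sum of currents leaving = 0; resistances in Ω):
  Node 1: (V_1 - 9)/160 + (V_1 - V_2)/270 + (V_1 - V_5)/16000 = 0
  Node 2: (V_2 - V_1)/270 + (V_2 - V_3)/10000 + (V_2 - V_6)/3.6 = 0
  Node 3: (V_3 - V_2)/10000 + (V_3 - 0)/2000 = 0
  Node 4: (V_4 - V_5)/22 + (V_4 - 9)/3.3 = 0
  Node 5: (V_5 - V_4)/22 + (V_5 - V_6)/470 + (V_5 - V_1)/16000 = 0
  Node 6: (V_6 - V_5)/470 + (V_6 - 0)/2.7 + (V_6 - V_2)/3.6 = 0
Collecting terms (coefficients in siemens):
  0.01002·V_1 - 0.003704·V_2 - 0.0000625·V_5 = 0.05625
  0.2816·V_2 - 0.003704·V_1 - 0.0001·V_3 - 0.2778·V_6 = 0
  0.0006·V_3 - 0.0001·V_2 = 0
  0.3485·V_4 - 0.04545·V_5 = 2.727
  0.04764·V_5 - 0.0000625·V_1 - 0.04545·V_4 - 0.002128·V_6 = 0
  0.6503·V_6 - 0.2778·V_2 - 0.002128·V_5 = 0
Solving these 6 simultaneous equations (Gaussian elimination) gives:
  V_1 = 5.735 V, V_2 = 0.178 V, V_3 = 0.02967 V, V_4 = 8.94 V
  V_5 = 8.541 V, V_6 = 0.104 V
Power in each resistor, P = (ΔV)²/R:
  P_R1 = (9 - 5.735)²/160 = 0.06663 W
  P_R2 = (5.735 - 0.178)²/270 = 0.1144 W
  P_R3 = (0.178 - 0.02967)²/10000 = 0.000002201 W
  P_R4 = (8.94 - 8.541)²/22 = 0.007229 W
  P_R5 = (8.541 - 0.104)²/470 = 0.1515 W
  P_R6 = (0.104 - 0)²/2.7 = 0.004006 W
  P_R7 = (9 - 8.94)²/3.3 = 0.001084 W
  P_R8 = (5.735 - 8.541)²/16000 = 0.0004922 W
  P_R9 = (0.178 - 0.104)²/3.6 = 0.001523 W
  P_R10 = (0.02967 - 0)²/2000 = 0.0000004403 W
P_total = P_R1 + P_R2 + P_R3 + P_R4 + P_R5 + P_R6 + P_R7 + P_R8 + P_R9 + P_R10 = 0.3468 W

Final answer: 0.3468 W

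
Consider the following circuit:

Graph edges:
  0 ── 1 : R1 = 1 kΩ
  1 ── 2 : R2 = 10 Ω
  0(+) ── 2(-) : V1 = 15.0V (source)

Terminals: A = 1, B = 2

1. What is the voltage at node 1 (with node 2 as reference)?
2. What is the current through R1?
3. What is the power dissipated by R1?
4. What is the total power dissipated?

Nodal analysis, taking node 2 as the 0 V reference.
Source V1 fixes V_0 = 15 V.
KCL at each unknown node (sum of currents leaving = 0; resistances in Ω):
  Node 1: (V_1 - 15)/1000 + (V_1 - 0)/10 = 0
Collecting terms: 0.101 × V_1 = 0.015  =>  V_1 = 0.1485 V
Part 1:
  Read off the nodal solution: V_1 = 0.1485 V
Part 2:
  I_R1 = (V_0 - V_1)/R1 = (15 - 0.1485)/1000 = 0.01485 A
  Magnitude: I_R1 = 0.01485 A
Part 3:
  I_R1 = (V_0 - V_1)/R1 = (15 - 0.1485)/1000 = 0.01485 A
  P_R1 = I_R1² × R1 = (0.01485)² × 1000 = 0.2206 W
Part 4:
  Power in each resistor, P = (ΔV)²/R:
    P_R1 = (15 - 0.1485)²/1000 = 0.2206 W
    P_R2 = (0.1485 - 0)²/10 = 0.002206 W
  P_total = P_R1 + P_R2 = 0.2228 W

Final answers:
1. V_1 = 0.1485 V
2. I_R1 = 0.01485 A
3. P_R1 = 0.2206 W
4. P_total = 0.2228 W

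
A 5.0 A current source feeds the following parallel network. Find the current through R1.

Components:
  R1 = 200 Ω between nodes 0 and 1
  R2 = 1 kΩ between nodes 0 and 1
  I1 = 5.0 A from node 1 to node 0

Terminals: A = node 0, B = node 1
All resistors sit directly between nodes 0 and 1, so they are in parallel and share one voltage V; the full source current 5 A splits among them.
1/R_par = 1/200 + 1/1000 = 0.006 S  =>  R_par = 166.7 Ω
V = I × R_par = 5 × 166.7 = 833.3 V
I_R1 = V/R1 = 833.3/200 = 4.167 A

Final answer: 4.167 A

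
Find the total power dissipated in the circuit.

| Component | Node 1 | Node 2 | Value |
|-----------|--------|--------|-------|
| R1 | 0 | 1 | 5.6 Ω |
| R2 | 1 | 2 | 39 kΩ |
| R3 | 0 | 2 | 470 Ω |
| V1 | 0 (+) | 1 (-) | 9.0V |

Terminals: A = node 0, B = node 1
Nodal analysis, taking node 1 as the 0 V reference.
Source V1 fixes V_0 = 9 V.
KCL at each unknown node (sum of currents leaving = 0; resistances in Ω):
  Node 2: (V_2 - 0)/39000 + (V_2 - 9)/470 = 0
Collecting terms: 0.002153 × V_2 = 0.01915  =>  V_2 = 8.893 V
Power in each resistor, P = (ΔV)²/R:
  P_R1 = (9 - 0)²/5.6 = 14.46 W
  P_R2 = (0 - 8.893)²/39000 = 0.002028 W
  P_R3 = (9 - 8.893)²/470 = 0.00002444 W
P_total = P_R1 + P_R2 + P_R3 = 14.47 W

Final answer: 14.47 W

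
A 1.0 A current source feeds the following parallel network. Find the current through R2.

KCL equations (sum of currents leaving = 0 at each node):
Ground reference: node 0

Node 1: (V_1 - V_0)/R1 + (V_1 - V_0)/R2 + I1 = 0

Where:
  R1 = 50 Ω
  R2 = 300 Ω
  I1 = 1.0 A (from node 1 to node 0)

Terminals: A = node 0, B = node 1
All resistors sit directly between nodes 0 and 1, so they are in parallel and share one voltage V; the full source current 1 A splits among them.
1/R_par = 1/50 + 1/300 = 0.02333 S  =>  R_par = 42.86 Ω
V = I × R_par = 1 × 42.86 = 42.86 V
I_R2 = V/R2 = 42.86/300 = 0.1429 A

Final answer: 0.1429 A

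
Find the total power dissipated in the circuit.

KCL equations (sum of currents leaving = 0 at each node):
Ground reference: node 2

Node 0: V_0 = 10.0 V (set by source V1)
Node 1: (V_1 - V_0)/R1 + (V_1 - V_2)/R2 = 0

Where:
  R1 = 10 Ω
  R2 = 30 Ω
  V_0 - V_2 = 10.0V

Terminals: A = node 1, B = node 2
Nodal analysis, taking node 2 as the 0 V reference.
Source V1 fixes V_0 = 10 V.
KCL at each unknown node (sum of currents leaving = 0; resistances in Ω):
  Node 1: (V_1 - 10)/10 + (V_1 - 0)/30 = 0
Collecting terms: 0.1333 × V_1 = 1  =>  V_1 = 7.5 V
Power in each resistor, P = (ΔV)²/R:
  P_R1 = (10 - 7.5)²/10 = 0.625 W
  P_R2 = (7.5 - 0)²/30 = 1.875 W
P_total = P_R1 + P_R2 = 2.5 W

Final answer: 2.5 W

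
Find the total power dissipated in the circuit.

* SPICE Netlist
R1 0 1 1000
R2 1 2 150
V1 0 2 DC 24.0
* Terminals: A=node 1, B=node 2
Nodal analysis, taking node 2 as the 0 V reference.
Source V1 fixes V_0 = 24 V.
KCL at each unknown node (sum of currents leaving = 0; resistances in Ω):
  Node 1: (V_1 - 24)/1000 + (V_1 - 0)/150 = 0
Collecting terms: 0.007667 × V_1 = 0.024  =>  V_1 = 3.13 V
Power in each resistor, P = (ΔV)²/R:
  P_R1 = (24 - 3.13)²/1000 = 0.4355 W
  P_R2 = (3.13 - 0)²/150 = 0.06533 W
P_total = P_R1 + P_R2 = 0.5009 W

Final answer: 0.5009 W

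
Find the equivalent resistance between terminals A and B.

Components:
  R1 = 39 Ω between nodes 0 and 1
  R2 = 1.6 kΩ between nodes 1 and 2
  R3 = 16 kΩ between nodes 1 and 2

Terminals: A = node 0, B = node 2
Reduce the network between node 0 (A) and node 2 (B) by series/parallel combination:
  Rp1 = R2 ‖ R3 (parallel, both between nodes 1 and 2) = 1/(1/1600 + 1/16000) = 1455 Ω
  Rs1 = R1 + Rp1 (series, joined only at node 1) = 39 + 1455 = 1494 Ω
R_eq = 1.494 kΩ

Final answer: 1.494 kΩ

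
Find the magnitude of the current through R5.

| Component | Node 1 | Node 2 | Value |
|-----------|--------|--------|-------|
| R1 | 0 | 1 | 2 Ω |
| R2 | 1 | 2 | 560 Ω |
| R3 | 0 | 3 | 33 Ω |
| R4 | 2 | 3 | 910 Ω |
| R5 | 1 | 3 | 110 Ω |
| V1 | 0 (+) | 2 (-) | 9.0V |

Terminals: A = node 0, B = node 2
Nodal analysis, taking node 2 as the 0 V reference.
Source V1 fixes V_0 = 9 V.
KCL at each unknown node (sum of currents leaving = 0; resistances in Ω):
  Node 1: (V_1 - 9)/2 + (V_1 - 0)/560 + (V_1 - V_3)/110 = 0
  Node 3: (V_3 - 9)/33 + (V_3 - 0)/910 + (V_3 - V_1)/110 = 0
Collecting terms (coefficients in siemens):
  0.5109·V_1 - 0.009091·V_3 = 4.5
  0.04049·V_3 - 0.009091·V_1 = 0.2727
Determinant D = (0.5109)(0.04049) - (-0.009091)(-0.009091) = 0.0206
V_1 = [(4.5)(0.04049) - (-0.009091)(0.2727)]/D = 8.964 V
V_3 = [(0.5109)(0.2727) - (4.5)(-0.009091)]/D = 8.748 V
I_R5 = (V_1 - V_3)/R5 = (8.964 - 8.748)/110 = 0.001967 A
|I_R5| = 0.001967 A

Final answer: |I_R5| = 0.001967 A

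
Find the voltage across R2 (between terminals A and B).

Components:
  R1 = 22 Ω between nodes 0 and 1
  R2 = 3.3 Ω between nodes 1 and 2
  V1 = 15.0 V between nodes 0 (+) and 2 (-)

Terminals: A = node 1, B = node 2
R1 and R2 are in series across V1 (node 0 → node 1 → node 2), and the output A–B is taken across R2, so this is a voltage divider.
Series current: I = V1/(R1 + R2) = 15/(22 + 3.3) = 15/25.3 = 0.5929 A
V_R2 = I × R2 = V1 × R2/(R1 + R2) = 15 × 3.3/25.3 = 1.957 V

Final answer: 1.957 V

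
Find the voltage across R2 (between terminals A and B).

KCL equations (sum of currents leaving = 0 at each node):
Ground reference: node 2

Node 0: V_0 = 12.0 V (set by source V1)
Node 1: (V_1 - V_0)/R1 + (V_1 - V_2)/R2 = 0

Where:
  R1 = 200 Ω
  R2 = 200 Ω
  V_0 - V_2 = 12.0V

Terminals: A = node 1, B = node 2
R1 and R2 are in series across V1 (node 0 → node 1 → node 2), and the output A–B is taken across R2, so this is a voltage divider.
Series current: I = V1/(R1 + R2) = 12/(200 + 200) = 12/400 = 0.03 A
V_R2 = I × R2 = V1 × R2/(R1 + R2) = 12 × 200/400 = 6 V

Final answer: 6 V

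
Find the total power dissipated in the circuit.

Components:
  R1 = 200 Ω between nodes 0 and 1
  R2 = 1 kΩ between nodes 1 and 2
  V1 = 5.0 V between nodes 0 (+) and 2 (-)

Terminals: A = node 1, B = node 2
Nodal analysis, taking node 2 as the 0 V reference.
Source V1 fixes V_0 = 5 V.
KCL at each unknown node (sum of currents leaving = 0; resistances in Ω):
  Node 1: (V_1 - 5)/200 + (V_1 - 0)/1000 = 0
Collecting terms: 0.006 × V_1 = 0.025  =>  V_1 = 4.167 V
Power in each resistor, P = (ΔV)²/R:
  P_R1 = (5 - 4.167)²/200 = 0.003472 W
  P_R2 = (4.167 - 0)²/1000 = 0.01736 W
P_total = P_R1 + P_R2 = 0.02083 W

Final answer: 0.02083 W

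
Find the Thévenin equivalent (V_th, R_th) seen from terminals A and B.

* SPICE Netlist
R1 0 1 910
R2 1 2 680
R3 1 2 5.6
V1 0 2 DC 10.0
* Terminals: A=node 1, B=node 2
Step 1 — V_th is the open-circuit voltage V_A - V_B (nothing connected across the terminals).
Nodal analysis, taking node 2 as the 0 V reference.
Source V1 fixes V_0 = 10 V.
KCL at each unknown node (sum of currents leaving = 0; resistances in Ω):
  Node 1: (V_1 - 10)/910 + (V_1 - 0)/680 + (V_1 - 0)/5.6 = 0
Collecting terms: 0.1811 × V_1 = 0.01099  =>  V_1 = 0.06067 V
V_th = V_1 - V_2 = 0.06067 - 0 = 0.06067 V
Step 2 — R_th: zero the source — replace V1 by a short circuit (node 2 merges into node 0) — and find the resistance seen between A (node 1) and B (node 0).
Reduce the network between node 1 (A) and node 0 (B) by series/parallel combination:
  Rp1 = R1 ‖ R2 ‖ R3 (parallel, all between nodes 0 and 1) = 1/(1/910 + 1/680 + 1/5.6) = 5.521 Ω
R_th = 5.521 Ω

Final answer: V_th = 0.06067 V, R_th = 5.521 Ω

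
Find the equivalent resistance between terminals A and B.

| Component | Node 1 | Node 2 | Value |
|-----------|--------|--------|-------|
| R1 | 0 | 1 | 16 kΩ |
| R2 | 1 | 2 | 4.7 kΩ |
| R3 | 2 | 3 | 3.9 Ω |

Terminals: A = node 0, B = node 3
Reduce the network between node 0 (A) and node 3 (B) by series/parallel combination:
  Rs1 = R1 + R2 (series, joined only at node 1) = 16000 + 4700 = 20700 Ω
  Rs2 = R3 + Rs1 (series, joined only at node 2) = 3.9 + 20700 = 20700 Ω
R_eq = 20.7 kΩ

Final answer: 20.7 kΩ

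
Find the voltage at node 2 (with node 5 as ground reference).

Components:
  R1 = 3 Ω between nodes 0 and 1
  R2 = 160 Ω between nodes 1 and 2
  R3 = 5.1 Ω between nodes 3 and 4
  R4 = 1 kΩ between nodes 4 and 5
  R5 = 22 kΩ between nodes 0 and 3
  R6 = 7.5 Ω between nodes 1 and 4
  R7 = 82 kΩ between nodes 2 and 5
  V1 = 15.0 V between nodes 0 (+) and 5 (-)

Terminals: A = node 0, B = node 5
Nodal analysis, taking node 5 as the 0 V reference.
Source V1 fixes V_0 = 15 V.
KCL at each unknown node (sum of currents leaving = 0; resistances in Ω):
  Node 1: (V_1 - 15)/3 + (V_1 - V_2)/160 + (V_1 - V_4)/7.5 = 0
  Node 2: (V_2 - V_1)/160 + (V_2 - 0)/82000 = 0
  Node 3: (V_3 - V_4)/5.1 + (V_3 - 15)/22000 = 0
  Node 4: (V_4 - V_3)/5.1 + (V_4 - 0)/1000 + (V_4 - V_1)/7.5 = 0
Collecting terms (coefficients in siemens):
  0.4729·V_1 - 0.00625·V_2 - 0.1333·V_4 = 5
  0.006262·V_2 - 0.00625·V_1 = 0
  0.1961·V_3 - 0.1961·V_4 = 0.0006818
  0.3304·V_4 - 0.1333·V_1 - 0.1961·V_3 = 0
Solving these 4 simultaneous equations (Gaussian elimination) gives:
  V_1 = 14.95 V, V_2 = 14.93 V, V_3 = 14.84 V, V_4 = 14.84 V
The requested potential is V_2 = 14.93 V.

Final answer: V_2 = 14.93 V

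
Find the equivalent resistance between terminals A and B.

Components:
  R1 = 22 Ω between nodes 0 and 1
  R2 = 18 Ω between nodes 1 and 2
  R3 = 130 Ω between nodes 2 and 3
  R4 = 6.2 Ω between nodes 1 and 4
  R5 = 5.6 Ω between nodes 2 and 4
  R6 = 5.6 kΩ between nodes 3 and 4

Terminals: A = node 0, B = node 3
The network is not a plain series/parallel combination. Inject a 1 A test current into terminal A (node 0) and return it from terminal B (node 3); then R_eq = V_A / (1 A).
Nodal analysis, taking node 3 as the 0 V reference.
Current source I_test pushes 1 A into node 0 and draws it out of node 3.
KCL at each unknown node (sum of currents leaving = 0; resistances in Ω):
  Node 0: (V_0 - V_1)/22 - 1 = 0
  Node 1: (V_1 - V_0)/22 + (V_1 - V_2)/18 + (V_1 - V_4)/6.2 = 0
  Node 2: (V_2 - V_1)/18 + (V_2 - 0)/130 + (V_2 - V_4)/5.6 = 0
  Node 4: (V_4 - V_1)/6.2 + (V_4 - V_2)/5.6 + (V_4 - 0)/5600 = 0
Collecting terms (coefficients in siemens):
  0.04545·V_0 - 0.04545·V_1 = 1
  0.2623·V_1 - 0.04545·V_0 - 0.05556·V_2 - 0.1613·V_4 = 0
  0.2418·V_2 - 0.05556·V_1 - 0.1786·V_4 = 0
  0.34·V_4 - 0.1613·V_1 - 0.1786·V_2 = 0
Solving these 4 simultaneous equations (Gaussian elimination) gives:
  V_0 = 156 V, V_1 = 134 V, V_2 = 127 V, V_4 = 130.3 V
R_eq = V_0 / 1 A = 156 Ω

Final answer: 156 Ω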